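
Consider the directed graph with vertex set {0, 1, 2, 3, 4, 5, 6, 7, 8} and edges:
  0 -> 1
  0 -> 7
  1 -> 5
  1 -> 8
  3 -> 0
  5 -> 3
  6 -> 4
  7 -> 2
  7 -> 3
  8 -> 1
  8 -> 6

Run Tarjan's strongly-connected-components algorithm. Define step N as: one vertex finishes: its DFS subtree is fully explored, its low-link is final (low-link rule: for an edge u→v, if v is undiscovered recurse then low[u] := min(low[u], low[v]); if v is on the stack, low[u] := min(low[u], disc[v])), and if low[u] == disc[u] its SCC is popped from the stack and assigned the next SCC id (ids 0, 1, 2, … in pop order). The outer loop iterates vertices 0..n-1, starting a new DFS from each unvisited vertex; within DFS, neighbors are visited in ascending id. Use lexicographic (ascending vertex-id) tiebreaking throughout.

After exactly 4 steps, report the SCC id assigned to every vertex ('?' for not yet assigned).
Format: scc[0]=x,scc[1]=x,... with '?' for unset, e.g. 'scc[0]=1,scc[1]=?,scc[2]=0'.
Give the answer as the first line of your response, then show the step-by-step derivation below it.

scc[0]=?,scc[1]=?,scc[2]=?,scc[3]=?,scc[4]=0,scc[5]=?,scc[6]=1,scc[7]=?,scc[8]=?

step 1: low=(low[0]=0,low[1]=1,low[2]=?,low[3]=0,low[4]=?,low[5]=2,low[6]=?,low[7]=?,low[8]=?); scc=(scc[0]=?,scc[1]=?,scc[2]=?,scc[3]=?,scc[4]=?,scc[5]=?,scc[6]=?,scc[7]=?,scc[8]=?)
step 2: low=(low[0]=0,low[1]=1,low[2]=?,low[3]=0,low[4]=?,low[5]=0,low[6]=?,low[7]=?,low[8]=?); scc=(scc[0]=?,scc[1]=?,scc[2]=?,scc[3]=?,scc[4]=?,scc[5]=?,scc[6]=?,scc[7]=?,scc[8]=?)
step 3: low=(low[0]=0,low[1]=0,low[2]=?,low[3]=0,low[4]=6,low[5]=0,low[6]=5,low[7]=?,low[8]=1); scc=(scc[0]=?,scc[1]=?,scc[2]=?,scc[3]=?,scc[4]=0,scc[5]=?,scc[6]=?,scc[7]=?,scc[8]=?)
step 4: low=(low[0]=0,low[1]=0,low[2]=?,low[3]=0,low[4]=6,low[5]=0,low[6]=5,low[7]=?,low[8]=1); scc=(scc[0]=?,scc[1]=?,scc[2]=?,scc[3]=?,scc[4]=0,scc[5]=?,scc[6]=1,scc[7]=?,scc[8]=?)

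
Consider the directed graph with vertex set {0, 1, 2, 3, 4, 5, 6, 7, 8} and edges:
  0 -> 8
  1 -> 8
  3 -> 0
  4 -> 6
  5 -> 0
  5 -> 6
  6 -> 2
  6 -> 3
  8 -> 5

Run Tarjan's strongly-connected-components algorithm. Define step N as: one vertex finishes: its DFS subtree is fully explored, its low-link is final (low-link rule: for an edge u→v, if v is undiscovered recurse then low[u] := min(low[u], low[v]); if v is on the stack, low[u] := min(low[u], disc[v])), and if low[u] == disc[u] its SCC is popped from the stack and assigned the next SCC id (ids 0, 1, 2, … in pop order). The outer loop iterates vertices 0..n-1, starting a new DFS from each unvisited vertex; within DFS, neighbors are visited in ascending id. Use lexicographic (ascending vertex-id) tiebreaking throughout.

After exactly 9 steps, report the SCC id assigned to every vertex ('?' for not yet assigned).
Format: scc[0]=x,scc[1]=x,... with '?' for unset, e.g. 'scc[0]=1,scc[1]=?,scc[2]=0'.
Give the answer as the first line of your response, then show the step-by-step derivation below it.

scc[0]=1,scc[1]=2,scc[2]=0,scc[3]=1,scc[4]=3,scc[5]=1,scc[6]=1,scc[7]=4,scc[8]=1

step 1: low=(low[0]=0,low[1]=?,low[2]=4,low[3]=?,low[4]=?,low[5]=0,low[6]=3,low[7]=?,low[8]=1); scc=(scc[0]=?,scc[1]=?,scc[2]=0,scc[3]=?,scc[4]=?,scc[5]=?,scc[6]=?,scc[7]=?,scc[8]=?)
step 2: low=(low[0]=0,low[1]=?,low[2]=4,low[3]=0,low[4]=?,low[5]=0,low[6]=3,low[7]=?,low[8]=1); scc=(scc[0]=?,scc[1]=?,scc[2]=0,scc[3]=?,scc[4]=?,scc[5]=?,scc[6]=?,scc[7]=?,scc[8]=?)
step 3: low=(low[0]=0,low[1]=?,low[2]=4,low[3]=0,low[4]=?,low[5]=0,low[6]=0,low[7]=?,low[8]=1); scc=(scc[0]=?,scc[1]=?,scc[2]=0,scc[3]=?,scc[4]=?,scc[5]=?,scc[6]=?,scc[7]=?,scc[8]=?)
step 4: low=(low[0]=0,low[1]=?,low[2]=4,low[3]=0,low[4]=?,low[5]=0,low[6]=0,low[7]=?,low[8]=1); scc=(scc[0]=?,scc[1]=?,scc[2]=0,scc[3]=?,scc[4]=?,scc[5]=?,scc[6]=?,scc[7]=?,scc[8]=?)
step 5: low=(low[0]=0,low[1]=?,low[2]=4,low[3]=0,low[4]=?,low[5]=0,low[6]=0,low[7]=?,low[8]=0); scc=(scc[0]=?,scc[1]=?,scc[2]=0,scc[3]=?,scc[4]=?,scc[5]=?,scc[6]=?,scc[7]=?,scc[8]=?)
step 6: low=(low[0]=0,low[1]=?,low[2]=4,low[3]=0,low[4]=?,low[5]=0,low[6]=0,low[7]=?,low[8]=0); scc=(scc[0]=1,scc[1]=?,scc[2]=0,scc[3]=1,scc[4]=?,scc[5]=1,scc[6]=1,scc[7]=?,scc[8]=1)
step 7: low=(low[0]=0,low[1]=6,low[2]=4,low[3]=0,low[4]=?,low[5]=0,low[6]=0,low[7]=?,low[8]=0); scc=(scc[0]=1,scc[1]=2,scc[2]=0,scc[3]=1,scc[4]=?,scc[5]=1,scc[6]=1,scc[7]=?,scc[8]=1)
step 8: low=(low[0]=0,low[1]=6,low[2]=4,low[3]=0,low[4]=7,low[5]=0,low[6]=0,low[7]=?,low[8]=0); scc=(scc[0]=1,scc[1]=2,scc[2]=0,scc[3]=1,scc[4]=3,scc[5]=1,scc[6]=1,scc[7]=?,scc[8]=1)
step 9: low=(low[0]=0,low[1]=6,low[2]=4,low[3]=0,low[4]=7,low[5]=0,low[6]=0,low[7]=8,low[8]=0); scc=(scc[0]=1,scc[1]=2,scc[2]=0,scc[3]=1,scc[4]=3,scc[5]=1,scc[6]=1,scc[7]=4,scc[8]=1)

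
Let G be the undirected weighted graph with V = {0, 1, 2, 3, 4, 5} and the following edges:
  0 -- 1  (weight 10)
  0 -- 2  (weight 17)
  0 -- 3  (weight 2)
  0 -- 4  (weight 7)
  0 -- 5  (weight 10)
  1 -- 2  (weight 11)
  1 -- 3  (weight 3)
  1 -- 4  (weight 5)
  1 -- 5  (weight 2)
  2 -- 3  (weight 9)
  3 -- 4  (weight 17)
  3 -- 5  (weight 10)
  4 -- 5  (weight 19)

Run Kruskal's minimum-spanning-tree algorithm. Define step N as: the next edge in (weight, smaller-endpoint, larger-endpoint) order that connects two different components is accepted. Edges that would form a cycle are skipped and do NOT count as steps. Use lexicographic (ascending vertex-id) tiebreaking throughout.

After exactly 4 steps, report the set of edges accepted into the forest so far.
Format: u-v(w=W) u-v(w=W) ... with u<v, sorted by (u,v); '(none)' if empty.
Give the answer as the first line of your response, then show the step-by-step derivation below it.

0-3(w=2) 1-3(w=3) 1-4(w=5) 1-5(w=2)

step 1: add edge 0-3 (w=2); MST = {0-3(w=2)}
step 2: add edge 1-5 (w=2); MST = {0-3(w=2) 1-5(w=2)}
step 3: add edge 1-3 (w=3); MST = {0-3(w=2) 1-3(w=3) 1-5(w=2)}
step 4: add edge 1-4 (w=5); MST = {0-3(w=2) 1-3(w=3) 1-4(w=5) 1-5(w=2)}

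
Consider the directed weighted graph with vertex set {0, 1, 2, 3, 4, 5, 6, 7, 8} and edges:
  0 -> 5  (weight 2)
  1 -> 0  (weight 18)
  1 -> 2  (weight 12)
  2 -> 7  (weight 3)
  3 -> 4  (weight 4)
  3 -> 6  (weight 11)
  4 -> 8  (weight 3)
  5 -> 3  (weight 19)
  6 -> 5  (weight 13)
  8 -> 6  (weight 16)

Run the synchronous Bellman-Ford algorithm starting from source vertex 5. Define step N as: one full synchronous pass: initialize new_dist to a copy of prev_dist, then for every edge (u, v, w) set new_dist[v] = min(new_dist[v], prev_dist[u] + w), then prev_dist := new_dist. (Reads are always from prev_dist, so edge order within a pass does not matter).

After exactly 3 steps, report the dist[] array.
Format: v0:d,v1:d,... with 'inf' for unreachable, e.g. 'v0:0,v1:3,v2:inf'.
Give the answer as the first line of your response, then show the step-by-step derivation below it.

v0:inf,v1:inf,v2:inf,v3:19,v4:23,v5:0,v6:30,v7:inf,v8:26

step 1: dist = v0:inf,v1:inf,v2:inf,v3:19,v4:inf,v5:0,v6:inf,v7:inf,v8:inf
step 2: dist = v0:inf,v1:inf,v2:inf,v3:19,v4:23,v5:0,v6:30,v7:inf,v8:inf
step 3: dist = v0:inf,v1:inf,v2:inf,v3:19,v4:23,v5:0,v6:30,v7:inf,v8:26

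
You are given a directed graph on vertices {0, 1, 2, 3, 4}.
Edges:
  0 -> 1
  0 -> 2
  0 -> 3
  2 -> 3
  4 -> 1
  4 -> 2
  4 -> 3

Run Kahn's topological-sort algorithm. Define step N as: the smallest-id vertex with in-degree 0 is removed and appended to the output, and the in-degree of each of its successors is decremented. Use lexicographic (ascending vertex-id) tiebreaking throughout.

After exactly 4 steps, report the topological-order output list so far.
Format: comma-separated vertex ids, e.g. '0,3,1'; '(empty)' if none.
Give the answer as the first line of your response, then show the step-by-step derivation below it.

0,4,1,2

step 1: output 0; order=[0]; indeg=(0,1,1,2,0)
step 2: output 4; order=[0,4]; indeg=(0,0,0,1,0)
step 3: output 1; order=[0,4,1]; indeg=(0,0,0,1,0)
step 4: output 2; order=[0,4,1,2]; indeg=(0,0,0,0,0)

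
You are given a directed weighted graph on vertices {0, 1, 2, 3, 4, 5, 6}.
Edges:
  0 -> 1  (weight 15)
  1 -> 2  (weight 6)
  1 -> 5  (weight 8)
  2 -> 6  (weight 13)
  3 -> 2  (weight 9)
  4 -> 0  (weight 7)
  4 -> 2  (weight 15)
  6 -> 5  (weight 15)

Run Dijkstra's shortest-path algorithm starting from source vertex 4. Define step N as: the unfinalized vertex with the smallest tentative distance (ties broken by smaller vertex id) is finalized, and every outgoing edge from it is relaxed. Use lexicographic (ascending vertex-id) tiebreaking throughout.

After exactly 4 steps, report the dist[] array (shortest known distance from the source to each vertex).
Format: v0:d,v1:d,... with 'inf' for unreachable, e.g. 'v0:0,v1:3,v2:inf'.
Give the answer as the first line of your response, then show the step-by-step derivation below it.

v0:7,v1:22,v2:15,v3:inf,v4:0,v5:30,v6:28

step 1: dist = v0:7,v1:inf,v2:15,v3:inf,v4:0,v5:inf,v6:inf
step 2: dist = v0:7,v1:22,v2:15,v3:inf,v4:0,v5:inf,v6:inf
step 3: dist = v0:7,v1:22,v2:15,v3:inf,v4:0,v5:inf,v6:28
step 4: dist = v0:7,v1:22,v2:15,v3:inf,v4:0,v5:30,v6:28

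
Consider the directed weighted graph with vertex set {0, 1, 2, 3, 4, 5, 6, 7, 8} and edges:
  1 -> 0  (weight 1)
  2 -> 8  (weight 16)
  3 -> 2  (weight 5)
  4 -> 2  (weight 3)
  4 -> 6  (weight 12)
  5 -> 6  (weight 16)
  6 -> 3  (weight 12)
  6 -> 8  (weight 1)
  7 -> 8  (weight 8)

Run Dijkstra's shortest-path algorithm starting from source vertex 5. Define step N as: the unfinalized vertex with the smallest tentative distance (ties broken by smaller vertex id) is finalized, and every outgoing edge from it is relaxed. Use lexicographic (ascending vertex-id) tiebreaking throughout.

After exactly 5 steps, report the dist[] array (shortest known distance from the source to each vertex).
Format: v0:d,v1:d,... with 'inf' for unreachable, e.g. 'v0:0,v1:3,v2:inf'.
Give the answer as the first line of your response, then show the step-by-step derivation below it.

v0:inf,v1:inf,v2:33,v3:28,v4:inf,v5:0,v6:16,v7:inf,v8:17

step 1: dist = v0:inf,v1:inf,v2:inf,v3:inf,v4:inf,v5:0,v6:16,v7:inf,v8:inf
step 2: dist = v0:inf,v1:inf,v2:inf,v3:28,v4:inf,v5:0,v6:16,v7:inf,v8:17
step 3: dist = v0:inf,v1:inf,v2:inf,v3:28,v4:inf,v5:0,v6:16,v7:inf,v8:17
step 4: dist = v0:inf,v1:inf,v2:33,v3:28,v4:inf,v5:0,v6:16,v7:inf,v8:17
step 5: dist = v0:inf,v1:inf,v2:33,v3:28,v4:inf,v5:0,v6:16,v7:inf,v8:17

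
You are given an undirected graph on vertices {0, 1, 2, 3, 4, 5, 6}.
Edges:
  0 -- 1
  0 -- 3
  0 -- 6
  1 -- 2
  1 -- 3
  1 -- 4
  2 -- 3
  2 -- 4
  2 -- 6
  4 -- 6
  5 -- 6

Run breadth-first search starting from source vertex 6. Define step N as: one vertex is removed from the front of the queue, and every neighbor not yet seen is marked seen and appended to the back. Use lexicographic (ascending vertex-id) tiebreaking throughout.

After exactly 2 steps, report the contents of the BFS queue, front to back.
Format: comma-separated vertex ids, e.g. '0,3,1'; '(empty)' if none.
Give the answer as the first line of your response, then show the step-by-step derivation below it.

2,4,5,1,3

step 1: dequeue 6; queue=[0,2,4,5]; order=6
step 2: dequeue 0; queue=[2,4,5,1,3]; order=6,0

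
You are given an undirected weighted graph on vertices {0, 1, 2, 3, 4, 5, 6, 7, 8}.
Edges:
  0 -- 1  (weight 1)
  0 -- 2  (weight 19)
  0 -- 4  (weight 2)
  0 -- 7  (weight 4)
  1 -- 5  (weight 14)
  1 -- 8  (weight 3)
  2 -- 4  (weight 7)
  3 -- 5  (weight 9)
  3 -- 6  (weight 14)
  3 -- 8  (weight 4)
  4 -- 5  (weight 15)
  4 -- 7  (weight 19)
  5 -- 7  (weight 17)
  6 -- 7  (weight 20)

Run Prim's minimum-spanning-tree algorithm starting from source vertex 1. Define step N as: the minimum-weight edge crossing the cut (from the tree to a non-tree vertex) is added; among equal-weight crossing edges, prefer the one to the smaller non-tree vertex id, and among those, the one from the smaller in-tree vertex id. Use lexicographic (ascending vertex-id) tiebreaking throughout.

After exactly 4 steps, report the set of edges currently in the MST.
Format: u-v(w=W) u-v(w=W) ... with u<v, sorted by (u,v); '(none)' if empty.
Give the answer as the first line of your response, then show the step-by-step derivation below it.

0-1(w=1) 0-4(w=2) 1-8(w=3) 3-8(w=4)

step 1: add edge 0-1 (w=1); MST = {0-1(w=1)}
step 2: add edge 0-4 (w=2); MST = {0-1(w=1) 0-4(w=2)}
step 3: add edge 1-8 (w=3); MST = {0-1(w=1) 0-4(w=2) 1-8(w=3)}
step 4: add edge 3-8 (w=4); MST = {0-1(w=1) 0-4(w=2) 1-8(w=3) 3-8(w=4)}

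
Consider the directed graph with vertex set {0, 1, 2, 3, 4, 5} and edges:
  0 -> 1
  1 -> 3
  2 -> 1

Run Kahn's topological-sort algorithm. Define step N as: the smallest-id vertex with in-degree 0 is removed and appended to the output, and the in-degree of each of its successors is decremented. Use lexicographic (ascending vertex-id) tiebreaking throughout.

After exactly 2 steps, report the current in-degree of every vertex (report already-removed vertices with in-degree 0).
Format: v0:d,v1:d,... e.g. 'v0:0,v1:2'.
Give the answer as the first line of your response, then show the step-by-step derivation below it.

v0:0,v1:0,v2:0,v3:1,v4:0,v5:0

step 1: output 0; order=[0]; indeg=(0,1,0,1,0,0)
step 2: output 2; order=[0,2]; indeg=(0,0,0,1,0,0)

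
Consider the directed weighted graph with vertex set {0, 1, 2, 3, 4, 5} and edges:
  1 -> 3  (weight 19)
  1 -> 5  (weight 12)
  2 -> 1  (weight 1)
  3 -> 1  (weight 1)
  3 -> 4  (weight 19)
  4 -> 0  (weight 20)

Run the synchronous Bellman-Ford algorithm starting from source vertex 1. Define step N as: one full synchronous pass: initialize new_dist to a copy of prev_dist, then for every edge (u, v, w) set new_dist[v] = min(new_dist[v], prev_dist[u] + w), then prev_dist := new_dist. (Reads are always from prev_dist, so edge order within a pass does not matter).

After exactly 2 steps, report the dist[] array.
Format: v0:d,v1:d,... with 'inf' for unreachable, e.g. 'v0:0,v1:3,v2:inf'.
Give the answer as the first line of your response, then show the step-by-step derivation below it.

v0:inf,v1:0,v2:inf,v3:19,v4:38,v5:12

step 1: dist = v0:inf,v1:0,v2:inf,v3:19,v4:inf,v5:12
step 2: dist = v0:inf,v1:0,v2:inf,v3:19,v4:38,v5:12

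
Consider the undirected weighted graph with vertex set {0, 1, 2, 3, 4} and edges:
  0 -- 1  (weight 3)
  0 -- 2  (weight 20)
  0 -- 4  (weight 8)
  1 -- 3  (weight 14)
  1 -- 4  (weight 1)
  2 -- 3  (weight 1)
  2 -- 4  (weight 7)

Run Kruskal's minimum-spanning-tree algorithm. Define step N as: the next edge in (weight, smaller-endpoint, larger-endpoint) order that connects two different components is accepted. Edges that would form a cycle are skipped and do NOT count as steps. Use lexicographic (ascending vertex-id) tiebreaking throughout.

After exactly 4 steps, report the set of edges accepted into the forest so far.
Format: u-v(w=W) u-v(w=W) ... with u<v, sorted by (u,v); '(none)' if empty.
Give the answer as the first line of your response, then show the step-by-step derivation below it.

0-1(w=3) 1-4(w=1) 2-3(w=1) 2-4(w=7)

step 1: add edge 1-4 (w=1); MST = {1-4(w=1)}
step 2: add edge 2-3 (w=1); MST = {1-4(w=1) 2-3(w=1)}
step 3: add edge 0-1 (w=3); MST = {0-1(w=3) 1-4(w=1) 2-3(w=1)}
step 4: add edge 2-4 (w=7); MST = {0-1(w=3) 1-4(w=1) 2-3(w=1) 2-4(w=7)}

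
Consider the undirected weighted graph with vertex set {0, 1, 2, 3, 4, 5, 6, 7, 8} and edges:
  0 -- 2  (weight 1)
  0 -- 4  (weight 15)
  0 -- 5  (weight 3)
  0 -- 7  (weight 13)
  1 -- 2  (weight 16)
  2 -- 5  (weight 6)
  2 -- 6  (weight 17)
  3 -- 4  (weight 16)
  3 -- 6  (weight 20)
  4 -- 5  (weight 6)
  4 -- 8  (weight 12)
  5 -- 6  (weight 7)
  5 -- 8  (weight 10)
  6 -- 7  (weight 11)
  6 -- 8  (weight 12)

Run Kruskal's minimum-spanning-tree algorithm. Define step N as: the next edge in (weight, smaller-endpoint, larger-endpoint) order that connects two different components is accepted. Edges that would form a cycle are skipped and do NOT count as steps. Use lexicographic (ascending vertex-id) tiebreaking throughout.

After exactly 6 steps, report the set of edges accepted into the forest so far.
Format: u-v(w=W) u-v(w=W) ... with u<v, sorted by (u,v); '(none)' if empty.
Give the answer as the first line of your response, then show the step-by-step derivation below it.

0-2(w=1) 0-5(w=3) 4-5(w=6) 5-6(w=7) 5-8(w=10) 6-7(w=11)

step 1: add edge 0-2 (w=1); MST = {0-2(w=1)}
step 2: add edge 0-5 (w=3); MST = {0-2(w=1) 0-5(w=3)}
step 3: add edge 4-5 (w=6); MST = {0-2(w=1) 0-5(w=3) 4-5(w=6)}
step 4: add edge 5-6 (w=7); MST = {0-2(w=1) 0-5(w=3) 4-5(w=6) 5-6(w=7)}
step 5: add edge 5-8 (w=10); MST = {0-2(w=1) 0-5(w=3) 4-5(w=6) 5-6(w=7) 5-8(w=10)}
step 6: add edge 6-7 (w=11); MST = {0-2(w=1) 0-5(w=3) 4-5(w=6) 5-6(w=7) 5-8(w=10) 6-7(w=11)}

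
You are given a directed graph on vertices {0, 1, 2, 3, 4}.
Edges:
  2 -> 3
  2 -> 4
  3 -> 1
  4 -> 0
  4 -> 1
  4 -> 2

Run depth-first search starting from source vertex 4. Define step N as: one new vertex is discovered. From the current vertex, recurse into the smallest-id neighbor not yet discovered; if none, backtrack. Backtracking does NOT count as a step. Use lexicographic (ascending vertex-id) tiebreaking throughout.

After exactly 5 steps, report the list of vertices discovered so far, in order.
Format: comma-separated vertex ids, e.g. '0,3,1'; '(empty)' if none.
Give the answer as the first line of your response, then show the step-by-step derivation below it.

4,0,1,2,3

step 1: discover 4; path=4; order=4
step 2: discover 0; path=4>0; order=4,0
step 3: discover 1; path=4>1; order=4,0,1
step 4: discover 2; path=4>2; order=4,0,1,2
step 5: discover 3; path=4>2>3; order=4,0,1,2,3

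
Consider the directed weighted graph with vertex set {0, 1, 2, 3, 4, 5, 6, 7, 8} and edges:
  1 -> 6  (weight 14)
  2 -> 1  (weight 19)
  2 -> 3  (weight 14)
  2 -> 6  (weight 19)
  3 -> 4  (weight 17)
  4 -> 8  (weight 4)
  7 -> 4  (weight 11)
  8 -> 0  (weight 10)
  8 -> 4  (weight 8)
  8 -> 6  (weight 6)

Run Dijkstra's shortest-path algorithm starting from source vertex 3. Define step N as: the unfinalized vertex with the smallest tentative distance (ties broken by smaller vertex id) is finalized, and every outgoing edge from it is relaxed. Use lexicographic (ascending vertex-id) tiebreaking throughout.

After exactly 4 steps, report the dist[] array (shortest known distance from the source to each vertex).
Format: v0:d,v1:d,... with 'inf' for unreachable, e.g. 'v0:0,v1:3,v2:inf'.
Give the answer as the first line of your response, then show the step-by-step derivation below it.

v0:31,v1:inf,v2:inf,v3:0,v4:17,v5:inf,v6:27,v7:inf,v8:21

step 1: dist = v0:inf,v1:inf,v2:inf,v3:0,v4:17,v5:inf,v6:inf,v7:inf,v8:inf
step 2: dist = v0:inf,v1:inf,v2:inf,v3:0,v4:17,v5:inf,v6:inf,v7:inf,v8:21
step 3: dist = v0:31,v1:inf,v2:inf,v3:0,v4:17,v5:inf,v6:27,v7:inf,v8:21
step 4: dist = v0:31,v1:inf,v2:inf,v3:0,v4:17,v5:inf,v6:27,v7:inf,v8:21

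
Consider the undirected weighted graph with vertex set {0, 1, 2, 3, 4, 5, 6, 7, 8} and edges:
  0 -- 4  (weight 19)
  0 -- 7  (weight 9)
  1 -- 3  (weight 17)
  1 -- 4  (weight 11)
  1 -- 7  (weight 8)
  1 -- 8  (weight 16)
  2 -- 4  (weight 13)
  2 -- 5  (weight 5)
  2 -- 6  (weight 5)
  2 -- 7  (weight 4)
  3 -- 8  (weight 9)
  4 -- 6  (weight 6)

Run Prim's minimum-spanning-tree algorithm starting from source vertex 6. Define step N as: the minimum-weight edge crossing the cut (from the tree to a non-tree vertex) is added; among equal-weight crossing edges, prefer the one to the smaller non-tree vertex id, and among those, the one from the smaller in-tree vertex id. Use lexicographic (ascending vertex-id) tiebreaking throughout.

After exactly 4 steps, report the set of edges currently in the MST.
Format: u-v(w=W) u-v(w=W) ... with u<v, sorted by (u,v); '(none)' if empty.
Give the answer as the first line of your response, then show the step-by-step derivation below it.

2-5(w=5) 2-6(w=5) 2-7(w=4) 4-6(w=6)

step 1: add edge 2-6 (w=5); MST = {2-6(w=5)}
step 2: add edge 2-7 (w=4); MST = {2-6(w=5) 2-7(w=4)}
step 3: add edge 2-5 (w=5); MST = {2-5(w=5) 2-6(w=5) 2-7(w=4)}
step 4: add edge 4-6 (w=6); MST = {2-5(w=5) 2-6(w=5) 2-7(w=4) 4-6(w=6)}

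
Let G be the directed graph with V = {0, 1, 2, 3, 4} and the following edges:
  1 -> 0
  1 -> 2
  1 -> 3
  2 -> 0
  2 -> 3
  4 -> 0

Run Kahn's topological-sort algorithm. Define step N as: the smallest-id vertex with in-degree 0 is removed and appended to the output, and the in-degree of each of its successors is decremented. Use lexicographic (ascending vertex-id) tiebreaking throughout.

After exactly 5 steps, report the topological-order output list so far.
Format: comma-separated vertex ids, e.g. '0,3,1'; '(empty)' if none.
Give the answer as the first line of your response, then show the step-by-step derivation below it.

1,2,3,4,0

step 1: output 1; order=[1]; indeg=(2,0,0,1,0)
step 2: output 2; order=[1,2]; indeg=(1,0,0,0,0)
step 3: output 3; order=[1,2,3]; indeg=(1,0,0,0,0)
step 4: output 4; order=[1,2,3,4]; indeg=(0,0,0,0,0)
step 5: output 0; order=[1,2,3,4,0]; indeg=(0,0,0,0,0)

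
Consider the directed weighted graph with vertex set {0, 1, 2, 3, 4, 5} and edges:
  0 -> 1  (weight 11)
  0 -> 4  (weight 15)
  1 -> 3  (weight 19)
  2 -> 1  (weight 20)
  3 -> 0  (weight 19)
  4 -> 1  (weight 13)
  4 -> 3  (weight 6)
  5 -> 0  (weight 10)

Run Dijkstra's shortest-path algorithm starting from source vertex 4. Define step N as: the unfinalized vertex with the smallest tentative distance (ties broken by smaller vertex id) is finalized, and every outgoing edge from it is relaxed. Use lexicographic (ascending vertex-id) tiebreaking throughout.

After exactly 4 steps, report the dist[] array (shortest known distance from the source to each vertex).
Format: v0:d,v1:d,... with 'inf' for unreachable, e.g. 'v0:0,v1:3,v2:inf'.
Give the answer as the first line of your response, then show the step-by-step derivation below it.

v0:25,v1:13,v2:inf,v3:6,v4:0,v5:inf

step 1: dist = v0:inf,v1:13,v2:inf,v3:6,v4:0,v5:inf
step 2: dist = v0:25,v1:13,v2:inf,v3:6,v4:0,v5:inf
step 3: dist = v0:25,v1:13,v2:inf,v3:6,v4:0,v5:inf
step 4: dist = v0:25,v1:13,v2:inf,v3:6,v4:0,v5:inf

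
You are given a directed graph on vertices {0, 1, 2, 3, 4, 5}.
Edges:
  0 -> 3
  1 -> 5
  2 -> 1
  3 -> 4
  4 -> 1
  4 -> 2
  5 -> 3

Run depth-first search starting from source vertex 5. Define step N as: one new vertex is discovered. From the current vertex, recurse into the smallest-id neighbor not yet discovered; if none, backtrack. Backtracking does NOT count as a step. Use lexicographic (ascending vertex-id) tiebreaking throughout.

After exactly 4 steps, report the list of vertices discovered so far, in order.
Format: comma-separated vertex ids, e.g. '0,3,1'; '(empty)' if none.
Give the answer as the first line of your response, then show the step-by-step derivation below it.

5,3,4,1

step 1: discover 5; path=5; order=5
step 2: discover 3; path=5>3; order=5,3
step 3: discover 4; path=5>3>4; order=5,3,4
step 4: discover 1; path=5>3>4>1; order=5,3,4,1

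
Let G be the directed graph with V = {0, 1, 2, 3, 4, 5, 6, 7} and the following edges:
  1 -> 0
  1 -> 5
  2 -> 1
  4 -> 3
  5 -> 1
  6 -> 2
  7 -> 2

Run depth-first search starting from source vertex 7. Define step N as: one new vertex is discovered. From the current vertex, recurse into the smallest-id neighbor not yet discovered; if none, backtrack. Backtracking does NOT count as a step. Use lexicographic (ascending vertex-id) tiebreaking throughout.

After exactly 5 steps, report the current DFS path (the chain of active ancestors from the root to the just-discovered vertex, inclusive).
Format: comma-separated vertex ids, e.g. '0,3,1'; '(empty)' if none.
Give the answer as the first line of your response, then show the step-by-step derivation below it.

7,2,1,5

step 1: discover 7; path=7; order=7
step 2: discover 2; path=7>2; order=7,2
step 3: discover 1; path=7>2>1; order=7,2,1
step 4: discover 0; path=7>2>1>0; order=7,2,1,0
step 5: discover 5; path=7>2>1>5; order=7,2,1,0,5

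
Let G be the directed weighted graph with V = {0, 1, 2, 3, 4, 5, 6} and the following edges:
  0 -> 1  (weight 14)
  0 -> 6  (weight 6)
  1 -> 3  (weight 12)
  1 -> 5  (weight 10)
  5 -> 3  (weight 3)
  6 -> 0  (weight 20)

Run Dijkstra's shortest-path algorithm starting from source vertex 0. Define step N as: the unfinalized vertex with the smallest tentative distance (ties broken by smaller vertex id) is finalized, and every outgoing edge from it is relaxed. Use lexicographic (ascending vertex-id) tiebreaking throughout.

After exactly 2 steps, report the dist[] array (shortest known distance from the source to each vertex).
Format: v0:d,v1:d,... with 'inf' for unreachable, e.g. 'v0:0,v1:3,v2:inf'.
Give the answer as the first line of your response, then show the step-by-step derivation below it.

v0:0,v1:14,v2:inf,v3:inf,v4:inf,v5:inf,v6:6

step 1: dist = v0:0,v1:14,v2:inf,v3:inf,v4:inf,v5:inf,v6:6
step 2: dist = v0:0,v1:14,v2:inf,v3:inf,v4:inf,v5:inf,v6:6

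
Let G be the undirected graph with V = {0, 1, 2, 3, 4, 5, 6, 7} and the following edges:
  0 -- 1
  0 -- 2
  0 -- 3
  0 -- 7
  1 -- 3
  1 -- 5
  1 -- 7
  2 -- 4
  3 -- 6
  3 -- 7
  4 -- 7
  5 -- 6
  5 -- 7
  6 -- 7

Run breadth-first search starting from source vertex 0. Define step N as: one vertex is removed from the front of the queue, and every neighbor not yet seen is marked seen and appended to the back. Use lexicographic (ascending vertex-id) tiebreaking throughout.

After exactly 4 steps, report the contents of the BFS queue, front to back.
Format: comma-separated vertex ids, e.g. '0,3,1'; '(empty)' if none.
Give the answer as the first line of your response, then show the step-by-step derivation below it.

7,5,4,6

step 1: dequeue 0; queue=[1,2,3,7]; order=0
step 2: dequeue 1; queue=[2,3,7,5]; order=0,1
step 3: dequeue 2; queue=[3,7,5,4]; order=0,1,2
step 4: dequeue 3; queue=[7,5,4,6]; order=0,1,2,3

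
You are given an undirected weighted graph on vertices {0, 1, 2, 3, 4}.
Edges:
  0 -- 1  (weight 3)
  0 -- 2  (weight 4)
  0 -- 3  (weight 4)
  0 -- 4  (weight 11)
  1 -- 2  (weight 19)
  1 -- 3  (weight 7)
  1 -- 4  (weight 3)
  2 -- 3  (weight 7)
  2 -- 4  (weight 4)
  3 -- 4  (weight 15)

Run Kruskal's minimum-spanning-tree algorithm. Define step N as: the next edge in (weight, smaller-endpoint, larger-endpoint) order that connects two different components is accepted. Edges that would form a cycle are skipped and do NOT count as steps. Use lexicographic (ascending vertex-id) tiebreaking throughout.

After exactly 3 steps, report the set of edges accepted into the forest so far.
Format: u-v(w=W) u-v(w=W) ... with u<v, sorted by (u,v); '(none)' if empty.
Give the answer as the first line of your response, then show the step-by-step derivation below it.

0-1(w=3) 0-2(w=4) 1-4(w=3)

step 1: add edge 0-1 (w=3); MST = {0-1(w=3)}
step 2: add edge 1-4 (w=3); MST = {0-1(w=3) 1-4(w=3)}
step 3: add edge 0-2 (w=4); MST = {0-1(w=3) 0-2(w=4) 1-4(w=3)}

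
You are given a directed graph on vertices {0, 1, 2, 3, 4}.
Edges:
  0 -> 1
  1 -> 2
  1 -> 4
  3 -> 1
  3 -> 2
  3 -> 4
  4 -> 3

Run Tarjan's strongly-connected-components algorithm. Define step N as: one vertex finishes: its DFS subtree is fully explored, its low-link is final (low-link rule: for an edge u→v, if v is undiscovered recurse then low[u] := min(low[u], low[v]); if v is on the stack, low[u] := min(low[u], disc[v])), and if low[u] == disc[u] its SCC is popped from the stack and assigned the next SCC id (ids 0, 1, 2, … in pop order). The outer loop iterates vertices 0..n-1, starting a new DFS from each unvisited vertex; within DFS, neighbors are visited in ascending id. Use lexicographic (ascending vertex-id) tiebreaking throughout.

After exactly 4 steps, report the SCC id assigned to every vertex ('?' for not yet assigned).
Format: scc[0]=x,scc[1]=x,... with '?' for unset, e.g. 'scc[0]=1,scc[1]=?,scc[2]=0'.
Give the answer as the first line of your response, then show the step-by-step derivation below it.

scc[0]=?,scc[1]=1,scc[2]=0,scc[3]=1,scc[4]=1

step 1: low=(low[0]=0,low[1]=1,low[2]=2,low[3]=?,low[4]=?); scc=(scc[0]=?,scc[1]=?,scc[2]=0,scc[3]=?,scc[4]=?)
step 2: low=(low[0]=0,low[1]=1,low[2]=2,low[3]=1,low[4]=3); scc=(scc[0]=?,scc[1]=?,scc[2]=0,scc[3]=?,scc[4]=?)
step 3: low=(low[0]=0,low[1]=1,low[2]=2,low[3]=1,low[4]=1); scc=(scc[0]=?,scc[1]=?,scc[2]=0,scc[3]=?,scc[4]=?)
step 4: low=(low[0]=0,low[1]=1,low[2]=2,low[3]=1,low[4]=1); scc=(scc[0]=?,scc[1]=1,scc[2]=0,scc[3]=1,scc[4]=1)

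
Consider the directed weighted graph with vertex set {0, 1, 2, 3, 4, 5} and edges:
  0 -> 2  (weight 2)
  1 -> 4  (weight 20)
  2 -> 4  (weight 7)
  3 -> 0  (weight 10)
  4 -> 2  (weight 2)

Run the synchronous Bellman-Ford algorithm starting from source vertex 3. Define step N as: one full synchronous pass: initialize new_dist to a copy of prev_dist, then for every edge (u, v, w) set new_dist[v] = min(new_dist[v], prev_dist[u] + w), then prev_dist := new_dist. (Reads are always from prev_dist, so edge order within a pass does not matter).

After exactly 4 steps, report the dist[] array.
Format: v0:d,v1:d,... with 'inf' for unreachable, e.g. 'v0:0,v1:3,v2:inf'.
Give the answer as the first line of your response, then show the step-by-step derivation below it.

v0:10,v1:inf,v2:12,v3:0,v4:19,v5:inf

step 1: dist = v0:10,v1:inf,v2:inf,v3:0,v4:inf,v5:inf
step 2: dist = v0:10,v1:inf,v2:12,v3:0,v4:inf,v5:inf
step 3: dist = v0:10,v1:inf,v2:12,v3:0,v4:19,v5:inf
step 4: dist = v0:10,v1:inf,v2:12,v3:0,v4:19,v5:inf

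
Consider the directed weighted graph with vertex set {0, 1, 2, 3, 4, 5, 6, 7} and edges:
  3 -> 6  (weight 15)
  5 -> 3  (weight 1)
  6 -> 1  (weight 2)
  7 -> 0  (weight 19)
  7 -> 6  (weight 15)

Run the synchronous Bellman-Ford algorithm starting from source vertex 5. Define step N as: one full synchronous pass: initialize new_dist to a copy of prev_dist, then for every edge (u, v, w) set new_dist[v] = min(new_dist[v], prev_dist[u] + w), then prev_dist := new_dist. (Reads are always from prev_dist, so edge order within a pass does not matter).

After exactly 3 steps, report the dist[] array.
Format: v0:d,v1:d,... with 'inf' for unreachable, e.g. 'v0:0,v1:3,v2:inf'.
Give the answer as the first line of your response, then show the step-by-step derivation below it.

v0:inf,v1:18,v2:inf,v3:1,v4:inf,v5:0,v6:16,v7:inf

step 1: dist = v0:inf,v1:inf,v2:inf,v3:1,v4:inf,v5:0,v6:inf,v7:inf
step 2: dist = v0:inf,v1:inf,v2:inf,v3:1,v4:inf,v5:0,v6:16,v7:inf
step 3: dist = v0:inf,v1:18,v2:inf,v3:1,v4:inf,v5:0,v6:16,v7:inf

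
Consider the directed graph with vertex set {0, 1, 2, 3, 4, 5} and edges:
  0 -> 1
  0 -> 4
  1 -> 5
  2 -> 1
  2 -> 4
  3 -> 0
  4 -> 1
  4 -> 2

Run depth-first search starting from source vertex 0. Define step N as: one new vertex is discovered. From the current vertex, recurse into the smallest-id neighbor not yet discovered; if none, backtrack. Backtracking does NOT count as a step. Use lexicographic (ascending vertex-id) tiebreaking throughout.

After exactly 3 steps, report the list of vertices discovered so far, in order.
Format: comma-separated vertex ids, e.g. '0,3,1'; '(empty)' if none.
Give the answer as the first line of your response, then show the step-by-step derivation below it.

0,1,5

step 1: discover 0; path=0; order=0
step 2: discover 1; path=0>1; order=0,1
step 3: discover 5; path=0>1>5; order=0,1,5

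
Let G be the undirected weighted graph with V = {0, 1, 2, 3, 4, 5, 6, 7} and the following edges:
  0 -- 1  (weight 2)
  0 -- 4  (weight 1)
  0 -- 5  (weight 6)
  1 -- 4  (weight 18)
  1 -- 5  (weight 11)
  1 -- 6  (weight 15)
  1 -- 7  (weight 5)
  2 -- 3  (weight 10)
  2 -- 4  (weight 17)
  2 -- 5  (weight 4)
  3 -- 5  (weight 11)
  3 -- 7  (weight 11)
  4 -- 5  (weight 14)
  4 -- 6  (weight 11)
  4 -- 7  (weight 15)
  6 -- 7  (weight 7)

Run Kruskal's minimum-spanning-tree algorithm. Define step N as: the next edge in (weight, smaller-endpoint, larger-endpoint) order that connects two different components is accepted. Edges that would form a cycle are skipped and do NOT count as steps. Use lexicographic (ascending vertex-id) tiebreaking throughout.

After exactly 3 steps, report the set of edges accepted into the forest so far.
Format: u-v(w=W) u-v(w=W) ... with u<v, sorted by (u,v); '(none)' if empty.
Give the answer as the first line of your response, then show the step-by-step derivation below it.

0-1(w=2) 0-4(w=1) 2-5(w=4)

step 1: add edge 0-4 (w=1); MST = {0-4(w=1)}
step 2: add edge 0-1 (w=2); MST = {0-1(w=2) 0-4(w=1)}
step 3: add edge 2-5 (w=4); MST = {0-1(w=2) 0-4(w=1) 2-5(w=4)}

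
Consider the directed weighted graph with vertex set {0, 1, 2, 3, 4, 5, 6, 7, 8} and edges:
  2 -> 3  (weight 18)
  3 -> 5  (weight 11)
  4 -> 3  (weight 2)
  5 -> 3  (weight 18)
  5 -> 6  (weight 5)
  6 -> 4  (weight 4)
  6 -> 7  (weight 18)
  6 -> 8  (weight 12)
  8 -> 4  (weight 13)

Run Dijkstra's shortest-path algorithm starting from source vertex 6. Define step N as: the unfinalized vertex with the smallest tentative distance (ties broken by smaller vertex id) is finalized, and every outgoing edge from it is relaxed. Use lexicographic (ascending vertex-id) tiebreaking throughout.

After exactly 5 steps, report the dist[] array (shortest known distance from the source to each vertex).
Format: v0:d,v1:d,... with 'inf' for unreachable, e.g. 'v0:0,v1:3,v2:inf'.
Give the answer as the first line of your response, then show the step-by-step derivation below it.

v0:inf,v1:inf,v2:inf,v3:6,v4:4,v5:17,v6:0,v7:18,v8:12

step 1: dist = v0:inf,v1:inf,v2:inf,v3:inf,v4:4,v5:inf,v6:0,v7:18,v8:12
step 2: dist = v0:inf,v1:inf,v2:inf,v3:6,v4:4,v5:inf,v6:0,v7:18,v8:12
step 3: dist = v0:inf,v1:inf,v2:inf,v3:6,v4:4,v5:17,v6:0,v7:18,v8:12
step 4: dist = v0:inf,v1:inf,v2:inf,v3:6,v4:4,v5:17,v6:0,v7:18,v8:12
step 5: dist = v0:inf,v1:inf,v2:inf,v3:6,v4:4,v5:17,v6:0,v7:18,v8:12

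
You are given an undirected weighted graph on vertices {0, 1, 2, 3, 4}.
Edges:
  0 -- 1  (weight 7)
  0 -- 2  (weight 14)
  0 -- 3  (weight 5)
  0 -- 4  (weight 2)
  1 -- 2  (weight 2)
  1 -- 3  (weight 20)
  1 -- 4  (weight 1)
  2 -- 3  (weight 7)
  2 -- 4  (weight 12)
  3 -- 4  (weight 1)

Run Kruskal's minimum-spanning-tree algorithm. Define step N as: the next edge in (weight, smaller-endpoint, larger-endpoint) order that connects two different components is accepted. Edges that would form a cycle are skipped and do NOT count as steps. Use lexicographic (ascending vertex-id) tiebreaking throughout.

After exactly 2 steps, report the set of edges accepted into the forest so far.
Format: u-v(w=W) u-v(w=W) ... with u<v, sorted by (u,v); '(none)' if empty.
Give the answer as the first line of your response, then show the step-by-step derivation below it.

1-4(w=1) 3-4(w=1)

step 1: add edge 1-4 (w=1); MST = {1-4(w=1)}
step 2: add edge 3-4 (w=1); MST = {1-4(w=1) 3-4(w=1)}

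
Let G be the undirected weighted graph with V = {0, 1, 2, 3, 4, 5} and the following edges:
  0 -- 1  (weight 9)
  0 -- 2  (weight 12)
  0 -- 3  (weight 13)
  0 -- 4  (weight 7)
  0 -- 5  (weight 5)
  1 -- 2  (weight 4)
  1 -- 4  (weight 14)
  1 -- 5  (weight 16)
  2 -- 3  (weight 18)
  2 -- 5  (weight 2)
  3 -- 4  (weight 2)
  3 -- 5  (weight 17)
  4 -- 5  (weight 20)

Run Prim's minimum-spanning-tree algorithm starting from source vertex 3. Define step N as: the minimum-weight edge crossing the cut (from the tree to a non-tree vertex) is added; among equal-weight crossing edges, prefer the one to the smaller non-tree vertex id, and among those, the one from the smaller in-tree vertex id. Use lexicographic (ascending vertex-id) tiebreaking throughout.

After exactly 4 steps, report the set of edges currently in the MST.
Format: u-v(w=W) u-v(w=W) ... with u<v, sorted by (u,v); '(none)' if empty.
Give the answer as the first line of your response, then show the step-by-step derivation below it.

0-4(w=7) 0-5(w=5) 2-5(w=2) 3-4(w=2)

step 1: add edge 3-4 (w=2); MST = {3-4(w=2)}
step 2: add edge 0-4 (w=7); MST = {0-4(w=7) 3-4(w=2)}
step 3: add edge 0-5 (w=5); MST = {0-4(w=7) 0-5(w=5) 3-4(w=2)}
step 4: add edge 2-5 (w=2); MST = {0-4(w=7) 0-5(w=5) 2-5(w=2) 3-4(w=2)}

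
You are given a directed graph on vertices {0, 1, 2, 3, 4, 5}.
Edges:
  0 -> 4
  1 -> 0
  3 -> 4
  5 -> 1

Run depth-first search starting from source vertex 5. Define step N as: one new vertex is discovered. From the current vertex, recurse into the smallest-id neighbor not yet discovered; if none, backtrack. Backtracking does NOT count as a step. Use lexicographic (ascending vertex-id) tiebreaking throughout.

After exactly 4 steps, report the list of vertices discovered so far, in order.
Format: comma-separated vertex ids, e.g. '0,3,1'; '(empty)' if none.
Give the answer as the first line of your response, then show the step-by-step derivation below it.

5,1,0,4

step 1: discover 5; path=5; order=5
step 2: discover 1; path=5>1; order=5,1
step 3: discover 0; path=5>1>0; order=5,1,0
step 4: discover 4; path=5>1>0>4; order=5,1,0,4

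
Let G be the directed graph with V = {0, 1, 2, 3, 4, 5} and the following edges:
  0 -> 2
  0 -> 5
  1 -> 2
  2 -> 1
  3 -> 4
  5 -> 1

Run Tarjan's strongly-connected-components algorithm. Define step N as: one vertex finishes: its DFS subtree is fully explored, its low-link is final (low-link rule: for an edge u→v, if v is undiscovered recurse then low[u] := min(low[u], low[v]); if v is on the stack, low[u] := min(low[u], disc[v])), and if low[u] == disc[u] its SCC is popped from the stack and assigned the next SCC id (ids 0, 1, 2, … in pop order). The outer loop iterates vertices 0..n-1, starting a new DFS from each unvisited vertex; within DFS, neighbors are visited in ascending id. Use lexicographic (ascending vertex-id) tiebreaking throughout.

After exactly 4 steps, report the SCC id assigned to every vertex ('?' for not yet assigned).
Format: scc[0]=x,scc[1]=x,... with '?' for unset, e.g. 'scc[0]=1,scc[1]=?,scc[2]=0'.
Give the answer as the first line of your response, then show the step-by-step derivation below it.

scc[0]=2,scc[1]=0,scc[2]=0,scc[3]=?,scc[4]=?,scc[5]=1

step 1: low=(low[0]=0,low[1]=1,low[2]=1,low[3]=?,low[4]=?,low[5]=?); scc=(scc[0]=?,scc[1]=?,scc[2]=?,scc[3]=?,scc[4]=?,scc[5]=?)
step 2: low=(low[0]=0,low[1]=1,low[2]=1,low[3]=?,low[4]=?,low[5]=?); scc=(scc[0]=?,scc[1]=0,scc[2]=0,scc[3]=?,scc[4]=?,scc[5]=?)
step 3: low=(low[0]=0,low[1]=1,low[2]=1,low[3]=?,low[4]=?,low[5]=3); scc=(scc[0]=?,scc[1]=0,scc[2]=0,scc[3]=?,scc[4]=?,scc[5]=1)
step 4: low=(low[0]=0,low[1]=1,low[2]=1,low[3]=?,low[4]=?,low[5]=3); scc=(scc[0]=2,scc[1]=0,scc[2]=0,scc[3]=?,scc[4]=?,scc[5]=1)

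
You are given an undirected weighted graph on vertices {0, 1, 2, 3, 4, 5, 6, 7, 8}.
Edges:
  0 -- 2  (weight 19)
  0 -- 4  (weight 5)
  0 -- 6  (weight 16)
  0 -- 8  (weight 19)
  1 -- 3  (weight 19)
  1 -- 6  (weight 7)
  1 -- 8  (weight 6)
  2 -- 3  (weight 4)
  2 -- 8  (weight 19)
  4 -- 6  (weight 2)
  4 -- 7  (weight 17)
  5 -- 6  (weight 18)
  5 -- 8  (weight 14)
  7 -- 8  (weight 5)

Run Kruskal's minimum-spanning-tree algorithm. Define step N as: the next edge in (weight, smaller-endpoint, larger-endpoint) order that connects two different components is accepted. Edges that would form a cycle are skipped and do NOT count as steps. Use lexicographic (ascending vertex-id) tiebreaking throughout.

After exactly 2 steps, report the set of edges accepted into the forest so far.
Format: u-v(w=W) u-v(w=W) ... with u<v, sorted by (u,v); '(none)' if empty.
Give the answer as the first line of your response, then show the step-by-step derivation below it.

2-3(w=4) 4-6(w=2)

step 1: add edge 4-6 (w=2); MST = {4-6(w=2)}
step 2: add edge 2-3 (w=4); MST = {2-3(w=4) 4-6(w=2)}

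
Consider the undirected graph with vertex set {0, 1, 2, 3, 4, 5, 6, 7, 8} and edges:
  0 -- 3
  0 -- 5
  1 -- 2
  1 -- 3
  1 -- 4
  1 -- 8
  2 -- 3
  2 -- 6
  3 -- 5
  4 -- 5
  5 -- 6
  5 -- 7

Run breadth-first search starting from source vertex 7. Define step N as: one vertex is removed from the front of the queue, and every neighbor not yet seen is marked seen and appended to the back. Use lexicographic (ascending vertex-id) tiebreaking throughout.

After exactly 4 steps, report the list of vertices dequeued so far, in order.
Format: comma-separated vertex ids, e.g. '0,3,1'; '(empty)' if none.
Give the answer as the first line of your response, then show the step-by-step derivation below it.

7,5,0,3

step 1: dequeue 7; queue=[5]; order=7
step 2: dequeue 5; queue=[0,3,4,6]; order=7,5
step 3: dequeue 0; queue=[3,4,6]; order=7,5,0
step 4: dequeue 3; queue=[4,6,1,2]; order=7,5,0,3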